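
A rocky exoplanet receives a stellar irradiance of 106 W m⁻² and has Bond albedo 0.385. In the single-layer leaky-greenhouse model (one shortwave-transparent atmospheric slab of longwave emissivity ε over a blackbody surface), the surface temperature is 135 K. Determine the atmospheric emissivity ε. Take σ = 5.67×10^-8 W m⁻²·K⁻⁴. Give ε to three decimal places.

0.269

TOA balance gives T_e = 130.2 K.
Inverting T_s⁴ = 2T_e⁴/(2−ε): (T_e/T_s)⁴ = 0.8654, so ε = 2(1 − 0.8654) = 0.2693.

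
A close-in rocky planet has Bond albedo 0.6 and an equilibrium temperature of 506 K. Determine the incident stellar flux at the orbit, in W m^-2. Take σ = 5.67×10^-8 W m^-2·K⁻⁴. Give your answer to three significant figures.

From S(1−α)/4 = σT⁴: S = 4σT⁴/(1−α).
σT⁴ = 5.67×10⁻⁸·(506)⁴ = 3717 W m^-2.
S = 4·3717/0.4 = 37170 W m^-2.

37200 W m^-2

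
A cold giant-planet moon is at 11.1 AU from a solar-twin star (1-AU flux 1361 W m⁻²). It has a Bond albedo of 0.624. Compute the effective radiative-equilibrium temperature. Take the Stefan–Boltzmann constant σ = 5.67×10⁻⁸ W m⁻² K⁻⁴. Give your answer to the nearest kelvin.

65 K

Irradiance scales as 1/d², so S = 1361 W m⁻² × (1/11.1)² = 11.05 W m⁻².
Absorbed flux (global mean): S(1−α)/4 = 11.05·0.376/4 = 1.038 W m⁻².
In equilibrium σT⁴ equals this, so T = 65.42 K.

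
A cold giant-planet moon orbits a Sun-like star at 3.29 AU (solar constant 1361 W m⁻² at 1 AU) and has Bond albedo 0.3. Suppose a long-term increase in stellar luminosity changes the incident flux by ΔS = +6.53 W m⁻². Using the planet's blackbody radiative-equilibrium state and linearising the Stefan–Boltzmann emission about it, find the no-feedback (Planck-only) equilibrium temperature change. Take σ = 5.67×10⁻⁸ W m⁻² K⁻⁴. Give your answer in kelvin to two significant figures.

By the inverse-square law, S = 1361/3.29² = 125.7 W m⁻².
Reference equilibrium: T_e = [S(1−α)/(4σ)]^(1/4) = 140.4 K.
TOA radiative forcing: ΔF = (1−α)ΔS/4 = 0.7·(+6.53)/4 = 1.143 W m⁻².
Planck response: λ_P = 4σT_e³ = 4·5.67×10⁻⁸·(140.4)³ = 0.6271 W m⁻²/K.
Hence the no-feedback warming is ΔF/(4σT_e³) = 1.82 K.

1.8 kelvin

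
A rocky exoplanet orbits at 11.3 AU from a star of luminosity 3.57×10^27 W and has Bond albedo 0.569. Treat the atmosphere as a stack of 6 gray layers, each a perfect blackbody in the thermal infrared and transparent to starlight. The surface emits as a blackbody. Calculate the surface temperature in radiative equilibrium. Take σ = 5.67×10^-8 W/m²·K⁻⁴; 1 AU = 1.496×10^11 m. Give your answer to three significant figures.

191 K

d = 11.3 × 1.496×10^11 m = 1.690×10^12 m.
Flux at the orbit: S = L/(4πd²) = 3.57×10^27/(4π·(1.69×10^12)²) = 99.41 W/m².
OLR = S(1−α)/4 = 10.71 W/m²; the top layer radiates at T_e = 117.2 K.
With N = 6 opaque layers, T_s = (N+1)^(1/4)·T_e = 7^(1/4)·117.2 = 190.7 K.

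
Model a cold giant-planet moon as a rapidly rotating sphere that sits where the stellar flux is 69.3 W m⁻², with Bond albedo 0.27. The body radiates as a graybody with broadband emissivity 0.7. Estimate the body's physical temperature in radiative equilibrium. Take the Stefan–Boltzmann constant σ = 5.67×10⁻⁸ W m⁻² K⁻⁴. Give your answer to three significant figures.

Averaging over the sphere, the absorbed flux is S(1−α)/4 = 12.65 W m⁻².
Radiative balance εσT⁴ = 12.65 gives T = [12.65/(0.7·σ)]^(1/4) = 133.6 K.

134 K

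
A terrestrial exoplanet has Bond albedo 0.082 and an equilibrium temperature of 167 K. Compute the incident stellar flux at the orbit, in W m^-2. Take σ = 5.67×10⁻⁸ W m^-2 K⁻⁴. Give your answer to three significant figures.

192 W m^-2

From S(1−α)/4 = σT⁴: S = 4σT⁴/(1−α).
The emitted flux is σT⁴ = 44.10 W m^-2.
S = 4·44.10/0.918 = 192.2 W m^-2.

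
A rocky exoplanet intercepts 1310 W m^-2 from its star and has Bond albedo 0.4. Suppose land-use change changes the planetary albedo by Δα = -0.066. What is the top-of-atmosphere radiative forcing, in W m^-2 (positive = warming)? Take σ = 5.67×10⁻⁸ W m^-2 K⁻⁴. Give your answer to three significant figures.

TOA radiative forcing: ΔF = −S·Δα/4 = −1310·(-0.066)/4 = 21.62 W m^-2.

21.6 W m^-2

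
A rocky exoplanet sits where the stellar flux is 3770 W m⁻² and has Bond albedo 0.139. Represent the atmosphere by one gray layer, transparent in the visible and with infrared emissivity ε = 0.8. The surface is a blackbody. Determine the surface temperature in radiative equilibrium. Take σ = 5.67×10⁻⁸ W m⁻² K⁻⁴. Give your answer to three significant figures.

At the top of the atmosphere, σT_e⁴ = S(1−α)/4 = 811.5 W m⁻², giving T_e = 345.9 K.
Surface balance with a leaky layer gives σT_s⁴ = σT_e⁴·2/(2−ε), so T_s = T_e·[2/(2−0.8)]^(1/4) = 393.0 K.

393 K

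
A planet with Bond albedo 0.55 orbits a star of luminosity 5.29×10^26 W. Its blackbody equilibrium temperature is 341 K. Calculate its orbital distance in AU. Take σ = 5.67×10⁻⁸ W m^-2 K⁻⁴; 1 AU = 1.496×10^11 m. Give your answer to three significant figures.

0.525 AU

The flux needed for this T is 4σT⁴/(1−0.55) = 6815 W m^-2.
Then d = [L/(4πS)]^(1/2) = 7.860×10^10 m, i.e. 0.5254 AU.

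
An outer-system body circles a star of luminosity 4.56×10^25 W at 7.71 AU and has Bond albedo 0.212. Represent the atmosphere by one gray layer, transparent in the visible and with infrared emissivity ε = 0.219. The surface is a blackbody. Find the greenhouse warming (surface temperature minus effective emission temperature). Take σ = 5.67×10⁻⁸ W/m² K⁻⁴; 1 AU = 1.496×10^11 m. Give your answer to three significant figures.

Orbital distance: d = 7.71 AU = 1.153×10^12 m.
Spreading L over a sphere of radius d: S = 4.56×10^25/(4π·1.15×10^12²) = 2.728 W/m².
The planet radiates to space at T_e = [S(1−α)/(4σ)]^(1/4) = 55.48 K.
For a single slab of emissivity ε, T_s⁴ = 2T_e⁴/(2−ε); thus T_s = 55.48·(1.123)^(1/4) = 57.12 K.
Greenhouse warming: T_s − T_e = 1.632 K.

1.63 K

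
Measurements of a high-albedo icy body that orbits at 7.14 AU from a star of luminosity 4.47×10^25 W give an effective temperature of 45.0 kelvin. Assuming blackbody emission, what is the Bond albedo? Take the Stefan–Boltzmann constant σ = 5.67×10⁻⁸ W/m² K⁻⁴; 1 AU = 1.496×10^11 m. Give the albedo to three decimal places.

Orbital distance: d = 7.14 AU = 1.068×10^12 m.
Spreading L over a sphere of radius d: S = 4.47×10^25/(4π·1.07×10^12²) = 3.118 W/m².
From σT⁴ = S(1−α)/4 we invert for α: 1−α = 4σT⁴/S.
4σT⁴ = 4·5.67×10⁻⁸·(45.0)⁴ = 0.9300 W/m².
Hence α = 1 − 0.9300/3.118 = 0.7017.

0.702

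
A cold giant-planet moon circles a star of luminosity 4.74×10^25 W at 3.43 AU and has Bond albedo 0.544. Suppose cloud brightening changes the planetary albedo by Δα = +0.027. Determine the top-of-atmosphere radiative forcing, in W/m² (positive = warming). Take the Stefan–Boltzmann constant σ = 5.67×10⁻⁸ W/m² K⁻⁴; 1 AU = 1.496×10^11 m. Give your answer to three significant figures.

-0.0967 W/m²

Orbital distance: d = 3.43 AU = 5.131×10^11 m.
S = L/(4πd²) = 14.33 W/m².
ΔF = −(S/4)Δα = −(14.33/4)×(+0.027) = -0.09670 W/m².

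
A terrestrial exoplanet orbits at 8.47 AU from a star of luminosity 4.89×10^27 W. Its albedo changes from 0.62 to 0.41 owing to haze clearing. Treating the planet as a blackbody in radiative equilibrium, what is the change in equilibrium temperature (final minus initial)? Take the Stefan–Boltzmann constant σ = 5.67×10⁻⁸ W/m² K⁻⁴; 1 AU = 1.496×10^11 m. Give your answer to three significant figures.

d = 8.47 × 1.496×10^11 m = 1.267×10^12 m.
Flux at the orbit: S = L/(4πd²) = 4.89×10^27/(4π·(1.27×10^12)²) = 242.4 W/m².
Before: T₁ = [242.4·0.38/(4σ)]^(1/4) = 142.0 K.
With α = 0.41, T₂ = 158.5 K.
ΔT = T₂ − T₁ = 16.50 K.

16.5 K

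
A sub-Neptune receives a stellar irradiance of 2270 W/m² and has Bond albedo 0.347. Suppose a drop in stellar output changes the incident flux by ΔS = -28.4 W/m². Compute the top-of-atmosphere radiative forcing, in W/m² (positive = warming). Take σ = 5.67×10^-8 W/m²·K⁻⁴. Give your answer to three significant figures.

-4.64 W/m²

ΔF = Δ[S(1−α)]/4 = (1−0.347)·-28.4/4 = -4.636 W/m².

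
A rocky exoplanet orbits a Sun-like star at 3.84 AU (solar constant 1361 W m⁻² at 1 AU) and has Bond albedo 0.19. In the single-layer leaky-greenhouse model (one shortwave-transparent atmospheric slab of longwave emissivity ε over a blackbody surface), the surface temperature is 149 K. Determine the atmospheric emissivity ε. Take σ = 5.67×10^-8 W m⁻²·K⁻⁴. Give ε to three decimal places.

0.662

Flux at the orbit: S = 1361/(3.84)² = 92.30 W m⁻².
First, T_e = [92.30·(1−0.19)/(4σ)]^(1/4) = 134.7 K.
Inverting T_s⁴ = 2T_e⁴/(2−ε): (T_e/T_s)⁴ = 0.6688, so ε = 2(1 − 0.6688) = 0.6624.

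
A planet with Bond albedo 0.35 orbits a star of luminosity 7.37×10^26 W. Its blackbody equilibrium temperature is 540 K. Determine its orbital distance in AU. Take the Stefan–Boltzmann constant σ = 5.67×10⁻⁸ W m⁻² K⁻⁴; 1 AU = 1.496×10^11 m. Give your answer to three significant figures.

The flux needed for this T is 4σT⁴/(1−0.35) = 29670 W m⁻².
S = L/(4πd²) → d = √(L/4πS) = √(7.37×10^26/(4π·29670)) = 4.446×10^10 m = 0.2972 AU.

0.297 AU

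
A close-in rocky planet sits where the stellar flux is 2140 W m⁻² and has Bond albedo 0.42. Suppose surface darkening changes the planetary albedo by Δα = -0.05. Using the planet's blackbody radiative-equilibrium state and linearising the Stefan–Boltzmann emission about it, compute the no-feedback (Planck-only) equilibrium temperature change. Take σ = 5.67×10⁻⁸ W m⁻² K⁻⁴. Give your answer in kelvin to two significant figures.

5.9 kelvin

Unperturbed T_e = [2140·(1−0.42)/(4σ)]^¼ = 272.0 K.
TOA radiative forcing: ΔF = −S·Δα/4 = −2140·(-0.05)/4 = 26.75 W m⁻².
The Planck feedback parameter is 4σT_e³ = 4.563 W m⁻²/K.
Hence the no-feedback warming is ΔF/(4σT_e³) = 5.86 K.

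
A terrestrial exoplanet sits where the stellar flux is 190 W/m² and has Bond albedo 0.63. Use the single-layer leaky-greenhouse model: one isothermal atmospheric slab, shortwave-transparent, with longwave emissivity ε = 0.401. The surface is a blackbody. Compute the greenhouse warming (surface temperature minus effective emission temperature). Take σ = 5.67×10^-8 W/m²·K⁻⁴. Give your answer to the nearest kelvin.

8 K

Effective emission temperature (TOA balance): σT_e⁴ = S(1−α)/4 = 17.57 W/m² → T_e = 132.7 K.
For a single slab of emissivity ε, T_s⁴ = 2T_e⁴/(2−ε); thus T_s = 132.7·(1.251)^(1/4) = 140.3 K.
T_s − T_e = 140.3 − 132.7 = 7.634 K.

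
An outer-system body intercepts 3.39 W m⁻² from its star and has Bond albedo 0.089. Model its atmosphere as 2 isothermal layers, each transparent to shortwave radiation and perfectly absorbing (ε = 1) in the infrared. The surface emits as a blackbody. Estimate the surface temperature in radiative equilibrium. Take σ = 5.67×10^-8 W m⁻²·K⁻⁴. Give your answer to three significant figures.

OLR = S(1−α)/4 = 0.7721 W m⁻²; the top layer radiates at T_e = 60.75 K.
Layer-by-layer balance gives σT_s⁴ = (N+1)σT_e⁴, so T_s = 3^¼·60.75 = 79.95 K.

79.9 K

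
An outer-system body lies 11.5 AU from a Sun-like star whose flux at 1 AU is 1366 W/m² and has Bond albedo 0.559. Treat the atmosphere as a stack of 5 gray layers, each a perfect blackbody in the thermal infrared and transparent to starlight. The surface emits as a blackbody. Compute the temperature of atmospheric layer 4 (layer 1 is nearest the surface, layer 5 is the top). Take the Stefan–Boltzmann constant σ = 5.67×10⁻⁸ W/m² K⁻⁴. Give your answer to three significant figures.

Flux at the orbit: S = 1366/(11.5)² = 10.33 W/m².
The effective emission temperature is T_e = [S(1−α)/(4σ)]^¼ = 66.94 K.
The net upward flux σT_e⁴ is constant between every pair of levels, so T_k⁴ = (N+1−k)T_e⁴.
T_4 = (2)^(1/4)·66.94 = 79.61 K.

79.6 kelvin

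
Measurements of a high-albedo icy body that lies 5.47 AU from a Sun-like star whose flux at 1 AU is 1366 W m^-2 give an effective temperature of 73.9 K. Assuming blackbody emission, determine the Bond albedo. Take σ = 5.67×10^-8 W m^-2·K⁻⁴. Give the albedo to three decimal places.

Irradiance scales as 1/d², so S = 1366 W m^-2 × (1/5.47)² = 45.65 W m^-2.
Rearranging the radiative balance, α = 1 − 4σT⁴/S.
4σT⁴ = 4·5.67×10⁻⁸·(73.9)⁴ = 6.764 W m^-2.
1−α = 6.764/45.65 = 0.1482, so α = 0.8518.

0.852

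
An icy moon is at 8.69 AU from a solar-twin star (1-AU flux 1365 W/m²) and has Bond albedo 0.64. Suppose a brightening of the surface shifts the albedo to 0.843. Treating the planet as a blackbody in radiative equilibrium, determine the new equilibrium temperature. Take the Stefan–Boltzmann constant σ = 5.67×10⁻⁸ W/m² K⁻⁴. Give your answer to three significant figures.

By the inverse-square law, S = 1365/8.69² = 18.08 W/m².
New equilibrium: T₂ = [(1−0.843)·18.08/(4σ)]^(1/4) = 59.48 K.

59.5 K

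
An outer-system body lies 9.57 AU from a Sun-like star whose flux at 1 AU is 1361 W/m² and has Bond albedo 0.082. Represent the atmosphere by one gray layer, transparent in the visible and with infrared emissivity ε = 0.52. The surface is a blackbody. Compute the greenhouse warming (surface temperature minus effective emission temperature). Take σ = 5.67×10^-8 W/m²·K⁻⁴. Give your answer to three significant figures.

6.89 K

Flux at the orbit: S = 1361/(9.57)² = 14.86 W/m².
The planet radiates to space at T_e = [S(1−α)/(4σ)]^(1/4) = 88.07 K.
The surface balance (absorbed SW + ε·downward IR = σT_s⁴) with T_a⁴ = T_s⁴/2 reduces to T_s = T_e·[2/(2−ε)]^¼ = 94.95 K.
Greenhouse warming: T_s − T_e = 6.885 K.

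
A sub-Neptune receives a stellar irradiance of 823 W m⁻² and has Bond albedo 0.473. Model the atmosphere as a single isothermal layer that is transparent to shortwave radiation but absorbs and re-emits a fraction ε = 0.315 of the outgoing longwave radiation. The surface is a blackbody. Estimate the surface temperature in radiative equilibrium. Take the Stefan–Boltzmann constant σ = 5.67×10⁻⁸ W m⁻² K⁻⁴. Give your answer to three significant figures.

218 K

At the top of the atmosphere, σT_e⁴ = S(1−α)/4 = 108.4 W m⁻², giving T_e = 209.1 K.
Surface balance with a leaky layer gives σT_s⁴ = σT_e⁴·2/(2−ε), so T_s = T_e·[2/(2−0.315)]^(1/4) = 218.3 K.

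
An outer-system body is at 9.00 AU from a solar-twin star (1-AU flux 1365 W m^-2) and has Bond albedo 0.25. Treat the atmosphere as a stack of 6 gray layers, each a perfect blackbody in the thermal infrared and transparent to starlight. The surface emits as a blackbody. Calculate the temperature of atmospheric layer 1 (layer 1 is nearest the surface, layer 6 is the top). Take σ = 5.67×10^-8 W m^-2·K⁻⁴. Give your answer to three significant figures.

By the inverse-square law, S = 1365/9.00² = 16.85 W m^-2.
The effective emission temperature is T_e = [S(1−α)/(4σ)]^¼ = 86.40 K.
The net upward flux σT_e⁴ is constant between every pair of levels, so T_k⁴ = (N+1−k)T_e⁴.
With k = 1: T_1 = (6+1−1)^¼·86.40 K = 135.2 K.

135 kelvin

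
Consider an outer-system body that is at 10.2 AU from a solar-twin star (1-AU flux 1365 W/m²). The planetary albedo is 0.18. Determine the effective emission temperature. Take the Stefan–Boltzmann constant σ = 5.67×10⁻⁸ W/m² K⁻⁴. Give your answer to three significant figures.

Flux at the orbit: S = 1365/(10.2)² = 13.12 W/m².
Absorbed flux (global mean): S(1−α)/4 = 13.12·0.82/4 = 2.690 W/m².
In equilibrium σT⁴ equals this, so T = 82.99 K.

83.0 K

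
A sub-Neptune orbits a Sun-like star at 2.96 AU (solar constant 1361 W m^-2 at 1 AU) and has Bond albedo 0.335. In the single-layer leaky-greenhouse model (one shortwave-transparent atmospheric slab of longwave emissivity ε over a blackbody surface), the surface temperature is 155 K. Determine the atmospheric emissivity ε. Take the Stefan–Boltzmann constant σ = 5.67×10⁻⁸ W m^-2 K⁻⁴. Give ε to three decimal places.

By the inverse-square law, S = 1361/2.96² = 155.3 W m^-2.
Effective temperature: T_e = [S(1−α)/(4σ)]^(1/4) = 146.1 K.
T_s⁴ = T_e⁴·2/(2−ε) → ε = 2 − 2(T_e/T_s)⁴ = 2 − 2·(146.1/155)⁴ = 0.4218.

0.422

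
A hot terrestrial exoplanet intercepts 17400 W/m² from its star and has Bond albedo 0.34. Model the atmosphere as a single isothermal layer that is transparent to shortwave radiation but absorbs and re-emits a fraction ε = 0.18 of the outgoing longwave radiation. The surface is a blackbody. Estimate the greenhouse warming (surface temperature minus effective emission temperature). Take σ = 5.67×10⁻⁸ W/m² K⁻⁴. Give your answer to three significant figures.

11.3 K

At the top of the atmosphere, σT_e⁴ = S(1−α)/4 = 2871 W/m², giving T_e = 474.4 K.
The surface balance (absorbed SW + ε·downward IR = σT_s⁴) with T_a⁴ = T_s⁴/2 reduces to T_s = T_e·[2/(2−ε)]^¼ = 485.7 K.
Greenhouse warming: T_s − T_e = 11.32 K.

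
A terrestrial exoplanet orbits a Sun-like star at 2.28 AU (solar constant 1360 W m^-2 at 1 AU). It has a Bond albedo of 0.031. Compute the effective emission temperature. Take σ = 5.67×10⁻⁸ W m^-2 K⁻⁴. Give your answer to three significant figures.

Flux at the orbit: S = 1360/(2.28)² = 261.6 W m^-2.
The planet absorbs (1−α)S over its disc πR² and re-emits over 4πR², so the mean absorbed flux is (1−0.031)·261.6/4 = 63.38 W m^-2.
Balancing against σT⁴: T = (63.38/5.67×10⁻⁸)^(1/4) = 182.8 K.

183 K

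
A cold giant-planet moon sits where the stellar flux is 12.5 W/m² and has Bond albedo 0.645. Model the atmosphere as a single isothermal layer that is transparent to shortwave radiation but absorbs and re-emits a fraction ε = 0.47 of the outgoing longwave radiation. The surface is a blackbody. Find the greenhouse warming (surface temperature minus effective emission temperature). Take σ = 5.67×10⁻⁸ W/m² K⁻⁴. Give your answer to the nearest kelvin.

5 K

The planet radiates to space at T_e = [S(1−α)/(4σ)]^(1/4) = 66.51 K.
For a single slab of emissivity ε, T_s⁴ = 2T_e⁴/(2−ε); thus T_s = 66.51·(1.307)^(1/4) = 71.11 K.
T_s − T_e = 71.11 − 66.51 = 4.607 K.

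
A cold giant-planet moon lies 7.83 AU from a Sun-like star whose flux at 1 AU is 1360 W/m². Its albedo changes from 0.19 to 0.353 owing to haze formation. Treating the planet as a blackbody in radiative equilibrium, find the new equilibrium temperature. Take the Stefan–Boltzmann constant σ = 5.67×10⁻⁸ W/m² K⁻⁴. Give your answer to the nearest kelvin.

Irradiance scales as 1/d², so S = 1360 W/m² × (1/7.83)² = 22.18 W/m².
T₂ = [S(1−α₂)/(4σ)]^(1/4) = [22.18·0.647/(4σ)]^(1/4) = 89.19 K.

89 kelvin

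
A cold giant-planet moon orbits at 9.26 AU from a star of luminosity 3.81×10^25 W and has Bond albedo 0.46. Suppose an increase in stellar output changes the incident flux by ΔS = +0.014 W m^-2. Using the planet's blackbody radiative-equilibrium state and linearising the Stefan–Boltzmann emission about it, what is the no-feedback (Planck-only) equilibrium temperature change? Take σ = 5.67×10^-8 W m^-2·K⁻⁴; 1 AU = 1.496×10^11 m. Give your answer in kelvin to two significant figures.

d = 9.26 × 1.496×10^11 m = 1.385×10^12 m.
Spreading L over a sphere of radius d: S = 3.81×10^25/(4π·1.39×10^12²) = 1.580 W m^-2.
Reference equilibrium: T_e = [S(1−α)/(4σ)]^(1/4) = 44.04 K.
ΔF = Δ[S(1−α)]/4 = (1−0.46)·+0.014/4 = 0.001890 W m^-2.
The Planck feedback parameter is 4σT_e³ = 0.01937 W m^-2/K.
Hence the no-feedback warming is ΔF/(4σT_e³) = 0.0976 K.

0.098 K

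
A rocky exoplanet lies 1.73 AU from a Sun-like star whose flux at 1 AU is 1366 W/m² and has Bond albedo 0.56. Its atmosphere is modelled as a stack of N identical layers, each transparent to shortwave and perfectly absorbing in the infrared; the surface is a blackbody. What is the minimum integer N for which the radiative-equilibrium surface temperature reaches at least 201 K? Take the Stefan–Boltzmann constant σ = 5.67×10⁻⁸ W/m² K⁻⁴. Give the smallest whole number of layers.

Irradiance scales as 1/d², so S = 1366 W/m² × (1/1.73)² = 456.4 W/m².
OLR = S(1−α)/4 = 50.21 W/m²; the top layer radiates at T_e = 172.5 K.
Since T_s⁴ = (N+1)T_e⁴, we need N ≥ (T_s/T_e)⁴ − 1 = 0.843.
Rounding up, N = 1.

1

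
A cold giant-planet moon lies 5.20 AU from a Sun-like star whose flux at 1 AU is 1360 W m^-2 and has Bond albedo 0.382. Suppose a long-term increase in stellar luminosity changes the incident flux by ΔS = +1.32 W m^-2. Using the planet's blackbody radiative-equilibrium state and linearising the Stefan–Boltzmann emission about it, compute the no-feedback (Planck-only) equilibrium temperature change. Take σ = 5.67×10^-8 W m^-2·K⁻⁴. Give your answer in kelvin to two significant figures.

Flux at the orbit: S = 1360/(5.20)² = 50.30 W m^-2.
The baseline emission temperature is T_e = 108.2 K.
ΔF = Δ[S(1−α)]/4 = (1−0.382)·+1.32/4 = 0.2039 W m^-2.
The Planck feedback parameter is 4σT_e³ = 0.2873 W m^-2/K.
Hence the no-feedback warming is ΔF/(4σT_e³) = 0.710 K.

0.71 kelvin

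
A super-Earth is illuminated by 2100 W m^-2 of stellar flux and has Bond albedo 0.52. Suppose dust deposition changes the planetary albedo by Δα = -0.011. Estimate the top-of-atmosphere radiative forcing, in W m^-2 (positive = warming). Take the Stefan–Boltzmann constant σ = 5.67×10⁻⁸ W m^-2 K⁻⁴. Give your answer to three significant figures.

5.77 W m^-2

The change in absorbed flux is Δ[S(1−α)/4] = −SΔα/4 = 5.775 W m^-2.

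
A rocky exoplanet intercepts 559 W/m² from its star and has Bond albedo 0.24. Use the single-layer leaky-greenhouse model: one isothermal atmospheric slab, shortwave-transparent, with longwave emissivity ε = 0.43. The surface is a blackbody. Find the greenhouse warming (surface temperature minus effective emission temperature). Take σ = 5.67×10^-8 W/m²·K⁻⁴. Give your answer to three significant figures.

13.0 K

At the top of the atmosphere, σT_e⁴ = S(1−α)/4 = 106.2 W/m², giving T_e = 208.0 K.
Surface balance with a leaky layer gives σT_s⁴ = σT_e⁴·2/(2−ε), so T_s = T_e·[2/(2−0.43)]^(1/4) = 221.0 K.
Greenhouse warming: T_s − T_e = 12.98 K.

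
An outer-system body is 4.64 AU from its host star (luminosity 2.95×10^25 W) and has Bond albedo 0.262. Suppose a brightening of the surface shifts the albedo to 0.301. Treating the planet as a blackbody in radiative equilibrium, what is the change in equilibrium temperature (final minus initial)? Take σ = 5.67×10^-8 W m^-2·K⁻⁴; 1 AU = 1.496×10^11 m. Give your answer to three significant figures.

Orbital distance: d = 4.64 AU = 6.941×10^11 m.
S = L/(4πd²) = 4.872 W m^-2.
With α = 0.262, T₁ = 63.10 K.
With α = 0.301, T₂ = 62.25 K.
Change: 62.25 − 63.10 = -0.8507 K.

-0.851 kelvin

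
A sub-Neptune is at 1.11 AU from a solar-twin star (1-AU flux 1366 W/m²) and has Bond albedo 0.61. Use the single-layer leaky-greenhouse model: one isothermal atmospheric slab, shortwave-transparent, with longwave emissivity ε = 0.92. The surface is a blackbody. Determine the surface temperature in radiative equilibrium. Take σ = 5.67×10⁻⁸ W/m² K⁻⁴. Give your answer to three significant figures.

244 kelvin

Flux at the orbit: S = 1366/(1.11)² = 1109 W/m².
The planet radiates to space at T_e = [S(1−α)/(4σ)]^(1/4) = 209.0 K.
Surface balance with a leaky layer gives σT_s⁴ = σT_e⁴·2/(2−ε), so T_s = T_e·[2/(2−0.92)]^(1/4) = 243.8 K.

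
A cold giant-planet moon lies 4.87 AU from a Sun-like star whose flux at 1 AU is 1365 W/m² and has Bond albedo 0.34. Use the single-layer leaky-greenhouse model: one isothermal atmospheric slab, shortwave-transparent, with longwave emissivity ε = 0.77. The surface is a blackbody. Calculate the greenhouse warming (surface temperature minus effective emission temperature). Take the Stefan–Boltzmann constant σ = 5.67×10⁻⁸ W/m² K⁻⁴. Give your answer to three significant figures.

14.7 K

Irradiance scales as 1/d², so S = 1365 W/m² × (1/4.87)² = 57.55 W/m².
At the top of the atmosphere, σT_e⁴ = S(1−α)/4 = 9.496 W/m², giving T_e = 113.8 K.
The surface balance (absorbed SW + ε·downward IR = σT_s⁴) with T_a⁴ = T_s⁴/2 reduces to T_s = T_e·[2/(2−ε)]^¼ = 128.5 K.
Greenhouse warming: T_s − T_e = 14.70 K.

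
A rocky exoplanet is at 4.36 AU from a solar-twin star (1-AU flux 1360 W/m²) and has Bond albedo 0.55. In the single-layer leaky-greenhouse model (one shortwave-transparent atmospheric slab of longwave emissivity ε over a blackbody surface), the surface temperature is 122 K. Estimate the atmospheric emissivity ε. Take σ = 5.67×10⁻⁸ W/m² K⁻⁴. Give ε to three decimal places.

Irradiance scales as 1/d², so S = 1360 W/m² × (1/4.36)² = 71.54 W/m².
TOA balance gives T_e = 109.2 K.
T_s⁴ = T_e⁴·2/(2−ε) → ε = 2 − 2(T_e/T_s)⁴ = 2 − 2·(109.2/122)⁴ = 0.7185.

0.718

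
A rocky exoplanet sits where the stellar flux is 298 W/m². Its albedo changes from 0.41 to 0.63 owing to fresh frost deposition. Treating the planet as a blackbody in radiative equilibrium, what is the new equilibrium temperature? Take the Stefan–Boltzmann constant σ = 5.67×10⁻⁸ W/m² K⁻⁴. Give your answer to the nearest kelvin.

148 K

T₂ = [S(1−α₂)/(4σ)]^(1/4) = [298.0·0.37/(4σ)]^(1/4) = 148.5 K.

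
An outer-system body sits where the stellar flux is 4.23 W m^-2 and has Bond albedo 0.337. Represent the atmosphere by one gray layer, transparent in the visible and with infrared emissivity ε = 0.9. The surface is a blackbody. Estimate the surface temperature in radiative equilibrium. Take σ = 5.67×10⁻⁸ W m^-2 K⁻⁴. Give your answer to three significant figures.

68.9 kelvin

Effective emission temperature (TOA balance): σT_e⁴ = S(1−α)/4 = 0.7011 W m^-2 → T_e = 59.30 K.
Surface balance with a leaky layer gives σT_s⁴ = σT_e⁴·2/(2−ε), so T_s = T_e·[2/(2−0.9)]^(1/4) = 68.86 K.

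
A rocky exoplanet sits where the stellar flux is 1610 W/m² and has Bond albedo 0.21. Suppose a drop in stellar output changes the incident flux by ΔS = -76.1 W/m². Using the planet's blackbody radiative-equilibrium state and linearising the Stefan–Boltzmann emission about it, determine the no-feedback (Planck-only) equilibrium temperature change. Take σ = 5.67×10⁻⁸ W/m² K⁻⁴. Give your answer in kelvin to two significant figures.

Unperturbed T_e = [1610·(1−0.21)/(4σ)]^¼ = 273.7 K.
ΔF = Δ[S(1−α)]/4 = (1−0.21)·-76.1/4 = -15.03 W/m².
The Planck feedback parameter is 4σT_e³ = 4.648 W/m²/K.
ΔT₀ = ΔF/λ_P = -15.03/4.648 = -3.23 K.

-3.2 K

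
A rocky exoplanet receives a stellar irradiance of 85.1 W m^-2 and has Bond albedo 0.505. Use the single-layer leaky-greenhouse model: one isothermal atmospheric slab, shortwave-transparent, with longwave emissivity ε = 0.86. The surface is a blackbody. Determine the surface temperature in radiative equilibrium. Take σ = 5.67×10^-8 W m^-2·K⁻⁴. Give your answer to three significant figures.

134 K

At the top of the atmosphere, σT_e⁴ = S(1−α)/4 = 10.53 W m^-2, giving T_e = 116.7 K.
The surface balance (absorbed SW + ε·downward IR = σT_s⁴) with T_a⁴ = T_s⁴/2 reduces to T_s = T_e·[2/(2−ε)]^¼ = 134.4 K.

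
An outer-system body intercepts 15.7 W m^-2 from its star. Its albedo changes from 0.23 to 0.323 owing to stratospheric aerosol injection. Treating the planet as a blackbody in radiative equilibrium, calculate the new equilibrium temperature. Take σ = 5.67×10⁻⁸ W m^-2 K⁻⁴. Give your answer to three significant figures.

With the new albedo, S(1−α₂)/4 = 2.657 W m^-2, so T₂ = 82.74 K.

82.7 K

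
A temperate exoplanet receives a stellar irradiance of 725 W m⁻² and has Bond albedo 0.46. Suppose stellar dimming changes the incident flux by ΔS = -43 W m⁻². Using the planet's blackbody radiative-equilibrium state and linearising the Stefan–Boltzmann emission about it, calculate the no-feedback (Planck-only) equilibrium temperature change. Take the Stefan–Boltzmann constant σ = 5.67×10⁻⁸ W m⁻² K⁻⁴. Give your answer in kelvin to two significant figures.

-3.0 K

Reference equilibrium: T_e = [S(1−α)/(4σ)]^(1/4) = 203.8 K.
ΔF = Δ[S(1−α)]/4 = (1−0.46)·-43/4 = -5.805 W m⁻².
Planck response: λ_P = 4σT_e³ = 4·5.67×10⁻⁸·(203.8)³ = 1.921 W m⁻²/K.
ΔT₀ = ΔF/λ_P = -5.805/1.921 = -3.02 K.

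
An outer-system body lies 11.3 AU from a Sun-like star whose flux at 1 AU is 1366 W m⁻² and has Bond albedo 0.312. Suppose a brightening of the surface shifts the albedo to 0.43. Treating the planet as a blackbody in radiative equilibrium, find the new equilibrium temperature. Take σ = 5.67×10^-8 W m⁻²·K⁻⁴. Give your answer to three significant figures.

72.0 kelvin

By the inverse-square law, S = 1366/11.3² = 10.70 W m⁻².
New equilibrium: T₂ = [(1−0.43)·10.70/(4σ)]^(1/4) = 72.01 K.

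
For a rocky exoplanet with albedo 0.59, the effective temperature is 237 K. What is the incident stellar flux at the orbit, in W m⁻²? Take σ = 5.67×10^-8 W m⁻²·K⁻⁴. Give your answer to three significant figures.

Invert the energy balance for S: S = 4σT⁴/(1−α).
The emitted flux is σT⁴ = 178.9 W m⁻².
S = 4·178.9/0.41 = 1745 W m⁻².

1750 W m⁻²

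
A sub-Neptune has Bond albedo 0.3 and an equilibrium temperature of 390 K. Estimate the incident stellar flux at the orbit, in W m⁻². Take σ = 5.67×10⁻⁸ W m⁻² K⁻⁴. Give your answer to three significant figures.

Invert the energy balance for S: S = 4σT⁴/(1−α).
The emitted flux is σT⁴ = 1312 W m⁻².
S = 4·1312/0.7 = 7496 W m⁻².

7500 W m⁻²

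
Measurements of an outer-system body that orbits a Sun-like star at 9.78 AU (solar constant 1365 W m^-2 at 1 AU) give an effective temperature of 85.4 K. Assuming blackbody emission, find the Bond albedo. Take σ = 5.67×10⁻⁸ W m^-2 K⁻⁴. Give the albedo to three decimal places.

By the inverse-square law, S = 1365/9.78² = 14.27 W m^-2.
From σT⁴ = S(1−α)/4 we invert for α: 1−α = 4σT⁴/S.
4σT⁴ = 4·5.67×10⁻⁸·(85.4)⁴ = 12.06 W m^-2.
Hence α = 1 − 12.06/14.27 = 0.1547.

0.155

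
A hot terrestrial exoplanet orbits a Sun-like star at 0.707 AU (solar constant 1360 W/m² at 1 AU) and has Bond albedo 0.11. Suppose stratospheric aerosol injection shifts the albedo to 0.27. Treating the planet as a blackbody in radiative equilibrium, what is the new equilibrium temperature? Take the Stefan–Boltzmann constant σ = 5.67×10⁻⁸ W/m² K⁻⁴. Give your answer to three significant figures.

306 K

Flux at the orbit: S = 1360/(0.707)² = 2721 W/m².
New equilibrium: T₂ = [(1−0.27)·2721/(4σ)]^(1/4) = 305.9 K.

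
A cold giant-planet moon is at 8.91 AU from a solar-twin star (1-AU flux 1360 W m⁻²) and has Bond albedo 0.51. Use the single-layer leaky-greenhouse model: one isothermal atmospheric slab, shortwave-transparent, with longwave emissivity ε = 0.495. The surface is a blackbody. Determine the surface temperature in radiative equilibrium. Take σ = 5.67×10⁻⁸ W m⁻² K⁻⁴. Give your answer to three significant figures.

83.7 K

By the inverse-square law, S = 1360/8.91² = 17.13 W m⁻².
At the top of the atmosphere, σT_e⁴ = S(1−α)/4 = 2.099 W m⁻², giving T_e = 78.00 K.
Surface balance with a leaky layer gives σT_s⁴ = σT_e⁴·2/(2−ε), so T_s = T_e·[2/(2−0.495)]^(1/4) = 83.74 K.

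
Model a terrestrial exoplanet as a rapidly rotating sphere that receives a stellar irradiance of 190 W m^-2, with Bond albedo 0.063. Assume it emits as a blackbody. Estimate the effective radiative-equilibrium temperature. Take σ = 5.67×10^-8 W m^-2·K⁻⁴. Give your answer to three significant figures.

167 kelvin

Absorbed flux (global mean): S(1−α)/4 = 190.0·0.937/4 = 44.51 W m^-2.
In equilibrium σT⁴ equals this, so T = 167.4 K.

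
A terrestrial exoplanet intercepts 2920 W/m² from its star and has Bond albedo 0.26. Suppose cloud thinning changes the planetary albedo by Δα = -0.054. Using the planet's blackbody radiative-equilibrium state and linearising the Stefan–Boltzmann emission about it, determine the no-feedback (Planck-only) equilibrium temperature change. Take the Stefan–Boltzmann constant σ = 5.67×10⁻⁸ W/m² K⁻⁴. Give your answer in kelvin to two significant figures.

The baseline emission temperature is T_e = 312.4 K.
The change in absorbed flux is Δ[S(1−α)/4] = −SΔα/4 = 39.42 W/m².
Planck response: λ_P = 4σT_e³ = 4·5.67×10⁻⁸·(312.4)³ = 6.916 W/m²/K.
Hence the no-feedback warming is ΔF/(4σT_e³) = 5.70 K.

5.7 K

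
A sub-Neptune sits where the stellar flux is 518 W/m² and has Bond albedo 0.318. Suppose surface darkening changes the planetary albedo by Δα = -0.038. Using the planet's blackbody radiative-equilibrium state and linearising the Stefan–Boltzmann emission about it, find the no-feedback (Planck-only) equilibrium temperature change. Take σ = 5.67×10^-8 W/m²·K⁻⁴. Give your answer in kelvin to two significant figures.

2.8 K

The baseline emission temperature is T_e = 198.7 K.
The change in absorbed flux is Δ[S(1−α)/4] = −SΔα/4 = 4.921 W/m².
Linearising σT⁴ gives d(σT⁴)/dT = 4σT_e³ = 1.778 W/m² per K.
Hence the no-feedback warming is ΔF/(4σT_e³) = 2.77 K.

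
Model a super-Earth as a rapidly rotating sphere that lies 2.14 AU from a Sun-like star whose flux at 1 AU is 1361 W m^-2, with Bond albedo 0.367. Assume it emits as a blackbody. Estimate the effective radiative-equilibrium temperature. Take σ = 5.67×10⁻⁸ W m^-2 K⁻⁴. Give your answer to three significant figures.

170 kelvin

By the inverse-square law, S = 1361/2.14² = 297.2 W m^-2.
Absorbed flux (global mean): S(1−α)/4 = 297.2·0.633/4 = 47.03 W m^-2.
In equilibrium σT⁴ equals this, so T = 169.7 K.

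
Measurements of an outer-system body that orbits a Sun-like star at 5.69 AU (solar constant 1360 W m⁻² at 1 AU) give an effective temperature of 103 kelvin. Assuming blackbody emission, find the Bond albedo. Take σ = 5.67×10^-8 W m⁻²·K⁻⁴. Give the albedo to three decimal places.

Irradiance scales as 1/d², so S = 1360 W m⁻² × (1/5.69)² = 42.01 W m⁻².
Rearranging the radiative balance, α = 1 − 4σT⁴/S.
σT⁴ = 6.382 W m⁻², so 4σT⁴ = 25.53 W m⁻².
Hence α = 1 − 25.53/42.01 = 0.3923.

0.392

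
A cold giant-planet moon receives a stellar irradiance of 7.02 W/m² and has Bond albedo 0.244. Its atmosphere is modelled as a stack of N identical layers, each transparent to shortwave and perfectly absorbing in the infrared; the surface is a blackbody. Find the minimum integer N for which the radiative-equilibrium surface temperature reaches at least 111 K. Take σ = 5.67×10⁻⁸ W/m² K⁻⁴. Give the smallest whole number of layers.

The effective emission temperature is T_e = [S(1−α)/(4σ)]^¼ = 69.55 K.
T_s = (N+1)^(1/4)·T_e ≥ 111 K requires N+1 ≥ (T_s/T_e)⁴ = (111/69.55)⁴ = 6.487.
So N ≥ 5.487; the smallest integer is N = 6.

6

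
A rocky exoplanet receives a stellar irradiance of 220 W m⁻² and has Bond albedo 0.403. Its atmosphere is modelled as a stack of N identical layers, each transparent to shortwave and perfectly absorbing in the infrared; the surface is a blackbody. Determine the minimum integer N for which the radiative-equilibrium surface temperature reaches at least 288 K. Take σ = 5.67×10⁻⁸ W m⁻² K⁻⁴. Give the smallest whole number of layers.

OLR = S(1−α)/4 = 32.84 W m⁻²; the top layer radiates at T_e = 155.1 K.
Since T_s⁴ = (N+1)T_e⁴, we need N ≥ (T_s/T_e)⁴ − 1 = 10.880.
The minimum whole number is N = 11.

11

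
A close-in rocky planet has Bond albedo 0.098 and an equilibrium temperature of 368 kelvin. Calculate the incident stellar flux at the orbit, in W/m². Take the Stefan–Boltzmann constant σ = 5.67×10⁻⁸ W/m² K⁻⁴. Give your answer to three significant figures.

From S(1−α)/4 = σT⁴: S = 4σT⁴/(1−α).
σT⁴ = 5.67×10⁻⁸·(368)⁴ = 1040 W/m².
So S = 4×1040/(1−0.098) = 4611 W/m².

4610 W/m²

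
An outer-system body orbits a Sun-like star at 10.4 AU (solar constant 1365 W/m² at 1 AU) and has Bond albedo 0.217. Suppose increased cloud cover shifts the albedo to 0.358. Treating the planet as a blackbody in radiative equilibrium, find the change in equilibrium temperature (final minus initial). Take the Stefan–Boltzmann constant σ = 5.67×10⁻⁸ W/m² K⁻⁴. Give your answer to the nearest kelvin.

-4 K

Flux at the orbit: S = 1365/(10.4)² = 12.62 W/m².
Before: T₁ = [12.62·0.783/(4σ)]^(1/4) = 81.24 K.
After:  T₂ = [12.62·0.642/(4σ)]^(1/4) = 77.31 K.
ΔT = T₂ − T₁ = -3.934 K.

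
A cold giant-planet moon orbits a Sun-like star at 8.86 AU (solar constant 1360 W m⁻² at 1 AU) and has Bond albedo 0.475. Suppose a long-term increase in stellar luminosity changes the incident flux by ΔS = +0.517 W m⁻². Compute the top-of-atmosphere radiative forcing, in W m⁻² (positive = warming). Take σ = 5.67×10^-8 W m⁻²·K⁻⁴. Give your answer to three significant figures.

0.0679 W m⁻²

Irradiance scales as 1/d², so S = 1360 W m⁻² × (1/8.86)² = 17.32 W m⁻².
TOA radiative forcing: ΔF = (1−α)ΔS/4 = 0.525·(+0.517)/4 = 0.06786 W m⁻².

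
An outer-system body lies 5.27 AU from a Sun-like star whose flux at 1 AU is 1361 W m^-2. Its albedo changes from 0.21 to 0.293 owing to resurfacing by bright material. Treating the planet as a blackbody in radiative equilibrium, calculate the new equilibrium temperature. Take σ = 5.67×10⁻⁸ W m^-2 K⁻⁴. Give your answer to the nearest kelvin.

Flux at the orbit: S = 1361/(5.27)² = 49.00 W m^-2.
New equilibrium: T₂ = [(1−0.293)·49.00/(4σ)]^(1/4) = 111.2 K.

111 K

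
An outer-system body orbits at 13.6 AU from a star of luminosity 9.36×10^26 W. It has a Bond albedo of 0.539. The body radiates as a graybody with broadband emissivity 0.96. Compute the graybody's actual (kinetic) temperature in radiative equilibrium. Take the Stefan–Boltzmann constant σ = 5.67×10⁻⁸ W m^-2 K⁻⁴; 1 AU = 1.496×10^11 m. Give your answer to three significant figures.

Orbital distance: d = 13.6 AU = 2.035×10^12 m.
Spreading L over a sphere of radius d: S = 9.36×10^26/(4π·2.03×10^12²) = 17.99 W m^-2.
Absorbed flux (global mean): S(1−α)/4 = 17.99·0.461/4 = 2.074 W m^-2.
Radiative balance εσT⁴ = 2.074 gives T = [2.074/(0.96·σ)]^(1/4) = 78.56 K.

78.6 K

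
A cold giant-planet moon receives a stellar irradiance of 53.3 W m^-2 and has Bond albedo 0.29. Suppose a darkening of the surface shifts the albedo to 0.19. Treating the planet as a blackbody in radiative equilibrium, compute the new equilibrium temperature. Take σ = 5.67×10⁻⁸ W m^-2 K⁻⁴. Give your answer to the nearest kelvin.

117 kelvin

New equilibrium: T₂ = [(1−0.19)·53.30/(4σ)]^(1/4) = 117.5 K.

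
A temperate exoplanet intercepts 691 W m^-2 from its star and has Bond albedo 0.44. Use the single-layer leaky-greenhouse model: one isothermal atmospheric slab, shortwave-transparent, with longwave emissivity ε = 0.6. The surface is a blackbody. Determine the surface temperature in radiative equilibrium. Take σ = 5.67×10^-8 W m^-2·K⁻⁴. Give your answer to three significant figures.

Effective emission temperature (TOA balance): σT_e⁴ = S(1−α)/4 = 96.74 W m^-2 → T_e = 203.2 K.
The surface balance (absorbed SW + ε·downward IR = σT_s⁴) with T_a⁴ = T_s⁴/2 reduces to T_s = T_e·[2/(2−ε)]^¼ = 222.2 K.

222 K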